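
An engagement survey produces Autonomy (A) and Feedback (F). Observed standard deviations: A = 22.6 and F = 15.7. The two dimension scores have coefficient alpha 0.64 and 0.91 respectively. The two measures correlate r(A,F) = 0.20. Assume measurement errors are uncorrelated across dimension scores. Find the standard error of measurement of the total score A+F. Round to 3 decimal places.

Var(total) = 757.25 + 141.928 = 899.178.
True-score variance = 551.192 + 141.928 = 693.12, so reliability = 0.7708.
Error variance = 899.178 − 693.12 = 206.058; SEM = √206.058 = 14.355.

14.355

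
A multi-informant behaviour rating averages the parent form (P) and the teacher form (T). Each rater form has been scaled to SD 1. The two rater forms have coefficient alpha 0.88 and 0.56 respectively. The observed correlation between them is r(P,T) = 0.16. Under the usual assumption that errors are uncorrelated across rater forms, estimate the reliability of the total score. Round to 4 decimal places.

Var(P+T) = 2 + 2·[0.16] = 2 + 0.32 = 2.32.
With uncorrelated errors the cross-covariances are all true-score covariance, so they carry over unchanged; only the diagonal terms shrink to ρᵢσᵢ².
True-score variance = [0.88 + 0.56] + 0.32 = 1.44 + 0.32 = 1.76.
Reliability = 1.76 / 2.32 = 0.7586.

0.7586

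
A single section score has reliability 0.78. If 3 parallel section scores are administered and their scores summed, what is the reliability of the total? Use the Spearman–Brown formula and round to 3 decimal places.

0.914

ρ_k = kρ / (1 + (k−1)ρ) = 3·0.78 / (1 + 2·0.78) = 2.340 / 2.560 = 0.914.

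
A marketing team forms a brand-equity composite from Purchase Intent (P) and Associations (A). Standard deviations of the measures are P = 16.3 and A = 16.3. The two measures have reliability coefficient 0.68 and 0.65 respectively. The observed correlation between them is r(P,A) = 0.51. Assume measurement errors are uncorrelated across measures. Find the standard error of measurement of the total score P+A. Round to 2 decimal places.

13.34

Var(total) = 531.38 + 271.004 = 802.384.
True-score variance = 353.368 + 271.004 = 624.371, so reliability = 0.7781.
Error variance = 802.384 − 624.371 = 178.012; SEM = √178.012 = 13.34.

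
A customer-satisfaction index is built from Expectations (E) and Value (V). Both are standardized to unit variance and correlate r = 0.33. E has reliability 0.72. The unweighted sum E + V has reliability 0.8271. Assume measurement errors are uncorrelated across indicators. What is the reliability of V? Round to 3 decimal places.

Var(E+V) = 2 + 2·0.33 = 2.660.
True-score variance = ρ_E + ρ_V + 2·0.33, so 0.8271 = (0.72 + ρ_V + 0.66) / 2.660.
ρ_V = 0.8271·2.660 − 0.72 − 0.66 = 0.820.

0.820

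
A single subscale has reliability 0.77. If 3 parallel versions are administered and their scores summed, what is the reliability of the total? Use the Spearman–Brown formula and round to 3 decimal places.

0.909

ρ_k = kρ / (1 + (k−1)ρ) = 3·0.77 / (1 + 2·0.77) = 2.310 / 2.540 = 0.909.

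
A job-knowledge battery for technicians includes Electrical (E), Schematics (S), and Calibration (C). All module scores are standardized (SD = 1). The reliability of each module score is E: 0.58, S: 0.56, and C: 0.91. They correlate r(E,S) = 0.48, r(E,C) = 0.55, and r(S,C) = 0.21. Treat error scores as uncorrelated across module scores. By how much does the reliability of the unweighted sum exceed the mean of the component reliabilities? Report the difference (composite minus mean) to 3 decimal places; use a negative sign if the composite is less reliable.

0.143

Var(sum) = 3 + 2.48 = 5.48; true-score variance = 2.05 + 2.48 = 4.53; composite reliability = 0.8266.
Mean component reliability = 0.6833.
Difference = 0.8266 − 0.6833 = 0.143.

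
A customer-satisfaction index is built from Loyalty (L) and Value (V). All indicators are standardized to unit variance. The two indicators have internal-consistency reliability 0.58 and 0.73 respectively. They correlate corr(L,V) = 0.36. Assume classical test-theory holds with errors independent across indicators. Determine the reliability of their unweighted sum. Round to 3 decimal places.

0.746

Var(L+V) = 2 + 2·[0.36] = 2 + 0.72 = 2.72.
Because errors are independent across components, Cov(Tᵢ,Tⱼ) = Cov(Xᵢ,Xⱼ); the off-diagonal part of the true-score variance is the same as above.
True-score variance = [0.58 + 0.73] + 0.72 = 1.31 + 0.72 = 2.03.
Reliability = 2.03 / 2.72 = 0.746.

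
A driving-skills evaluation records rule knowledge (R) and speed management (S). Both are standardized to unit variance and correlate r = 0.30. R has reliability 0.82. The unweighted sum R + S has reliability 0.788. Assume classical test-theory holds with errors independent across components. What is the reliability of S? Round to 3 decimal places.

Var(R+S) = 2 + 2·0.30 = 2.600.
True-score variance = ρ_R + ρ_S + 2·0.30, so 0.788 = (0.82 + ρ_S + 0.60) / 2.600.
ρ_S = 0.788·2.600 − 0.82 − 0.60 = 0.629.

0.629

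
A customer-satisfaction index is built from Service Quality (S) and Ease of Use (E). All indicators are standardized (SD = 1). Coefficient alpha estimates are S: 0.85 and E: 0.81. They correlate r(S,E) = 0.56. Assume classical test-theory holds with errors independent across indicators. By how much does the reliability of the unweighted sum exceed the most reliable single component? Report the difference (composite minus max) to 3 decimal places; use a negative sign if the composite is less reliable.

Var(sum) = 2 + 1.12 = 3.12; true-score variance = 1.66 + 1.12 = 2.78; composite reliability = 0.8910.
Max component reliability = 0.8500.
Difference = 0.8910 − 0.8500 = 0.041.

0.041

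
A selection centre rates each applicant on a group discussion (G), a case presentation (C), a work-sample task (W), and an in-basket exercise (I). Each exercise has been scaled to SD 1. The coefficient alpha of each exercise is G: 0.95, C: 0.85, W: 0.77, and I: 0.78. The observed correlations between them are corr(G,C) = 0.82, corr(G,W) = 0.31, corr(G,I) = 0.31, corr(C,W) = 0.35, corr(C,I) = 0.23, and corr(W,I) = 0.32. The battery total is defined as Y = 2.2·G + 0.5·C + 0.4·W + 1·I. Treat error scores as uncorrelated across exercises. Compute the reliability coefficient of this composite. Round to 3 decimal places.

0.949

Var(Y) = 2.2² + 0.5² + 0.4² + 1 + 2·[1.1·0.82 + 0.88·0.31 + 2.2·0.31 + 0.2·0.35 + 0.5·0.23 + 0.4·0.32] = 6.25 + 4.3396 = 10.5896.
Because errors are independent across components, Cov(Tᵢ,Tⱼ) = Cov(Xᵢ,Xⱼ); the off-diagonal part of the true-score variance is the same as above.
True-score variance = [2.2²·0.95 + 0.5²·0.85 + 0.4²·0.77 + 0.78] + 4.3396 = 5.7137 + 4.3396 = 10.0533.
Reliability = 10.0533 / 10.5896 = 0.949.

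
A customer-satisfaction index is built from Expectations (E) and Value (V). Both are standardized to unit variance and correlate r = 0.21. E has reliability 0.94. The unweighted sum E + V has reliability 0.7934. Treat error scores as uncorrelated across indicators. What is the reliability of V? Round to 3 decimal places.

0.560

Var(E+V) = 2 + 2·0.21 = 2.420.
True-score variance = ρ_E + ρ_V + 2·0.21, so 0.7934 = (0.94 + ρ_V + 0.42) / 2.420.
ρ_V = 0.7934·2.420 − 0.94 − 0.42 = 0.560.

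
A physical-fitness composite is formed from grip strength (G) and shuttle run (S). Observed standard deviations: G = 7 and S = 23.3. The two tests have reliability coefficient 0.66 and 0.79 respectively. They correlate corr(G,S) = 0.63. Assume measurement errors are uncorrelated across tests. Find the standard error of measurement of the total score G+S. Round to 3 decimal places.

11.431

Var(total) = 591.89 + 205.506 = 797.396.
True-score variance = 461.223 + 205.506 = 666.729, so reliability = 0.8361.
Error variance = 797.396 − 666.729 = 130.667; SEM = √130.667 = 11.431.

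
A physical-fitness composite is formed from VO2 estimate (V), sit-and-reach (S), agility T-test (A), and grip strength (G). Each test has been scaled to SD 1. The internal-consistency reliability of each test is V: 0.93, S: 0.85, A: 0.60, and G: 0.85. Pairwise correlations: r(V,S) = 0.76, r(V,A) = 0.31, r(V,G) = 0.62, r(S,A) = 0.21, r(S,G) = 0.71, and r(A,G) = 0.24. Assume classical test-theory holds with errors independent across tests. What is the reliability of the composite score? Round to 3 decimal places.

Var(V+S+A+G) = 4 + 2·[0.76 + 0.31 + 0.62 + 0.21 + 0.71 + 0.24] = 4 + 5.7 = 9.7.
With uncorrelated errors the cross-covariances are all true-score covariance, so they carry over unchanged; only the diagonal terms shrink to ρᵢσᵢ².
True-score variance = [0.93 + 0.85 + 0.60 + 0.85] + 5.7 = 3.23 + 5.7 = 8.93.
Reliability = 8.93 / 9.7 = 0.921.

0.921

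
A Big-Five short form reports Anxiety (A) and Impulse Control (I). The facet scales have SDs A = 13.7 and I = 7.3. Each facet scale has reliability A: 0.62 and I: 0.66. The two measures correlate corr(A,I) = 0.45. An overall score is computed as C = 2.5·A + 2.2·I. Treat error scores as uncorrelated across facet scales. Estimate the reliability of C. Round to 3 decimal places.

0.723

Var(C) = 2.5²·13.7² + 2.2²·7.3² + 2·[5.5·13.7·7.3·0.45] = 1430.99 + 495.049 = 1926.04.
With uncorrelated errors the cross-covariances are all true-score covariance, so they carry over unchanged; only the diagonal terms shrink to ρᵢσᵢ².
True-score variance = [2.5²·13.7²·0.62 + 2.2²·7.3²·0.66] + 495.049 = 897.528 + 495.049 = 1392.58.
Reliability = 1392.58 / 1926.04 = 0.723.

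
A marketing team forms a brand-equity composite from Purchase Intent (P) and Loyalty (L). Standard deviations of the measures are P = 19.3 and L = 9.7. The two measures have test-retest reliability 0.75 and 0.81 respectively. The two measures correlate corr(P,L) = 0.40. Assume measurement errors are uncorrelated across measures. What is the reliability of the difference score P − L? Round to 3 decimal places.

0.650

Var(P−L) = 19.3² + 9.7² − 2·19.3·9.7·0.40 = 466.58 − 149.768 = 316.812.
Under uncorrelated errors the observed covariances equal the true-score covariances, so only the own-variance terms attenuate.
True-score variance = [19.3²·0.75 + 9.7²·0.81] − 149.768 = 355.58 − 149.768 = 205.812.
Reliability = 205.812 / 316.812 = 0.650.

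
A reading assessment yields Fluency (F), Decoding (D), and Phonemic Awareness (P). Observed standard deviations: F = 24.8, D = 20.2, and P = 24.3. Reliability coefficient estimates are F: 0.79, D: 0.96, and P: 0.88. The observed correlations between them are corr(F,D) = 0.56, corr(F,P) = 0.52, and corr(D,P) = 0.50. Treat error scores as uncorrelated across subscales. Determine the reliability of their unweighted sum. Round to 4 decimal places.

Var(F+D+P) = 24.8² + 20.2² + 24.3² + 2·[24.8·20.2·0.56 + 24.8·24.3·0.52 + 20.2·24.3·0.50] = 1613.57 + 1678.68 = 3292.25.
With uncorrelated errors the cross-covariances are all true-score covariance, so they carry over unchanged; only the diagonal terms shrink to ρᵢσᵢ².
True-score variance = [24.8²·0.79 + 20.2²·0.96 + 24.3²·0.88] + 1678.68 = 1397.23 + 1678.68 = 3075.91.
Reliability = 3075.91 / 3292.25 = 0.9343.

0.9343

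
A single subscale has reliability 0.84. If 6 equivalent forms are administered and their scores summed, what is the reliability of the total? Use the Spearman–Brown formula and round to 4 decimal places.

0.9692

ρ_k = kρ / (1 + (k−1)ρ) = 6·0.84 / (1 + 5·0.84) = 5.040 / 5.200 = 0.9692.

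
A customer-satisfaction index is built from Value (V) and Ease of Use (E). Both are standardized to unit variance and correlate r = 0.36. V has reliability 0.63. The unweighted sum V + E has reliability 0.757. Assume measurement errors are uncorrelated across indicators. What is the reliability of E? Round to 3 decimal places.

Var(V+E) = 2 + 2·0.36 = 2.720.
True-score variance = ρ_V + ρ_E + 2·0.36, so 0.757 = (0.63 + ρ_E + 0.72) / 2.720.
ρ_E = 0.757·2.720 − 0.63 − 0.72 = 0.709.

0.709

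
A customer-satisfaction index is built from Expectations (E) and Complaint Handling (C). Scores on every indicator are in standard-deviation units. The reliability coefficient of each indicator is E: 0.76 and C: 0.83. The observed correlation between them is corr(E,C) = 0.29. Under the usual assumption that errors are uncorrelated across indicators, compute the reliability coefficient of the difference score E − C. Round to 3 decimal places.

0.711

Var(E−C) = 1 + 1 − 2·0.29 = 2 − 0.58 = 1.42.
With uncorrelated errors the cross-covariances are all true-score covariance, so they carry over unchanged; only the diagonal terms shrink to ρᵢσᵢ².
True-score variance = [0.76 + 0.83] − 0.58 = 1.59 − 0.58 = 1.01.
Reliability = 1.01 / 1.42 = 0.711.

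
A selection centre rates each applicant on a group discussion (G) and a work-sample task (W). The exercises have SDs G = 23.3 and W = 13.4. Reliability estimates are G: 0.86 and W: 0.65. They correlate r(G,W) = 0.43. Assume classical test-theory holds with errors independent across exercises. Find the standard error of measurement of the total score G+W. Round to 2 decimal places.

Var(total) = 722.45 + 268.509 = 990.959.
True-score variance = 583.599 + 268.509 = 852.109, so reliability = 0.8599.
Error variance = 990.959 − 852.109 = 138.851; SEM = √138.851 = 11.78.

11.78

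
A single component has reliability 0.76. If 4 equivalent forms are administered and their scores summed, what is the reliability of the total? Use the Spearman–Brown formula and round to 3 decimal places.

ρ_k = kρ / (1 + (k−1)ρ) = 4·0.76 / (1 + 3·0.76) = 3.040 / 3.280 = 0.927.

0.927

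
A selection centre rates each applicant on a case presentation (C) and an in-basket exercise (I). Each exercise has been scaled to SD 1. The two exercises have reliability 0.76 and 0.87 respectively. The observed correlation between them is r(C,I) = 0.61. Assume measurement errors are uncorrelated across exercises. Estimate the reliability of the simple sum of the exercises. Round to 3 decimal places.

Var(C+I) = 2 + 2·[0.61] = 2 + 1.22 = 3.22.
Under uncorrelated errors the observed covariances equal the true-score covariances, so only the own-variance terms attenuate.
True-score variance = [0.76 + 0.87] + 1.22 = 1.63 + 1.22 = 2.85.
Reliability = 2.85 / 3.22 = 0.885.

0.885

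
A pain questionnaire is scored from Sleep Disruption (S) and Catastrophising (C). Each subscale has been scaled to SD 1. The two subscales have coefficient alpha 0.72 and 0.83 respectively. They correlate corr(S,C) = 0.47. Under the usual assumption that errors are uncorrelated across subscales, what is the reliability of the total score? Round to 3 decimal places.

0.847

Var(S+C) = 2 + 2·[0.47] = 2 + 0.94 = 2.94.
Under uncorrelated errors the observed covariances equal the true-score covariances, so only the own-variance terms attenuate.
True-score variance = [0.72 + 0.83] + 0.94 = 1.55 + 0.94 = 2.49.
Reliability = 2.49 / 2.94 = 0.847.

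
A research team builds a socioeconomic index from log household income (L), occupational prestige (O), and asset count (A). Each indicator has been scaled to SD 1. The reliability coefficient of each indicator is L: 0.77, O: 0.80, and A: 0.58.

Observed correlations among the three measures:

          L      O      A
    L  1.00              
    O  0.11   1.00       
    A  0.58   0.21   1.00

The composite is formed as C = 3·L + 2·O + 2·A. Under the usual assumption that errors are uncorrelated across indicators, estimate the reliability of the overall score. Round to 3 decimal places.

Var(C) = 3² + 2² + 2² + 2·[6·0.11 + 6·0.58 + 4·0.21] = 17 + 9.96 = 26.96.
Because errors are independent across components, Cov(Tᵢ,Tⱼ) = Cov(Xᵢ,Xⱼ); the off-diagonal part of the true-score variance is the same as above.
True-score variance = [3²·0.77 + 2²·0.80 + 2²·0.58] + 9.96 = 12.45 + 9.96 = 22.41.
Reliability = 22.41 / 26.96 = 0.831.

0.831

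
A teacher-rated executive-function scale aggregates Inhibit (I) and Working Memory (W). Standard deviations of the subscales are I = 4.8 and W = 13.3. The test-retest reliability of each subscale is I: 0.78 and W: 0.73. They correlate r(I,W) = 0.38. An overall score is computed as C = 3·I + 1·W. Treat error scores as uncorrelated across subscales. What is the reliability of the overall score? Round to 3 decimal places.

Var(C) = 3²·4.8² + 13.3² + 2·[3·4.8·13.3·0.38] = 384.25 + 145.555 = 529.805.
With uncorrelated errors the cross-covariances are all true-score covariance, so they carry over unchanged; only the diagonal terms shrink to ρᵢσᵢ².
True-score variance = [3²·4.8²·0.78 + 13.3²·0.73] + 145.555 = 290.87 + 145.555 = 436.426.
Reliability = 436.426 / 529.805 = 0.824.

0.824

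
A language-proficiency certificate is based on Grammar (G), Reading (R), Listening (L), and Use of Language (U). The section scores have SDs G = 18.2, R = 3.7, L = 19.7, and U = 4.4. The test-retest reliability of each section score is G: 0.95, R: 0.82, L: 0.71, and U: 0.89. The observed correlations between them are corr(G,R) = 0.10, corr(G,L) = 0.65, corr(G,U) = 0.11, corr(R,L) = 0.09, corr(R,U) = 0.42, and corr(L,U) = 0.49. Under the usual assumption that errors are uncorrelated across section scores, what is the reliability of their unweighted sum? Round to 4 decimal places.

Var(G+R+L+U) = 18.2² + 3.7² + 19.7² + 4.4² + 2·[18.2·3.7·0.10 + 18.2·19.7·0.65 + 18.2·4.4·0.11 + 3.7·19.7·0.09 + 3.7·4.4·0.42 + 19.7·4.4·0.49] = 752.38 + 608.929 = 1361.31.
Because errors are independent across components, Cov(Tᵢ,Tⱼ) = Cov(Xᵢ,Xⱼ); the off-diagonal part of the true-score variance is the same as above.
True-score variance = [18.2²·0.95 + 3.7²·0.82 + 19.7²·0.71 + 4.4²·0.89] + 608.929 = 618.678 + 608.929 = 1227.61.
Reliability = 1227.61 / 1361.31 = 0.9018.

0.9018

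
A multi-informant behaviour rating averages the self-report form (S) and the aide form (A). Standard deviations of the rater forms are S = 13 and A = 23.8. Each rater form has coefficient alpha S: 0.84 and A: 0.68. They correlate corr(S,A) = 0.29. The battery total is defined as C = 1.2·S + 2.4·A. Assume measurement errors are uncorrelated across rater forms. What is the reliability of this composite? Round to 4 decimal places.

0.7308

Var(C) = 1.2²·13² + 2.4²·23.8² + 2·[2.88·13·23.8·0.29] = 3506.05 + 516.822 = 4022.88.
With uncorrelated errors the cross-covariances are all true-score covariance, so they carry over unchanged; only the diagonal terms shrink to ρᵢσᵢ².
True-score variance = [1.2²·13²·0.84 + 2.4²·23.8²·0.68] + 516.822 = 2423.05 + 516.822 = 2939.88.
Reliability = 2939.88 / 4022.88 = 0.7308.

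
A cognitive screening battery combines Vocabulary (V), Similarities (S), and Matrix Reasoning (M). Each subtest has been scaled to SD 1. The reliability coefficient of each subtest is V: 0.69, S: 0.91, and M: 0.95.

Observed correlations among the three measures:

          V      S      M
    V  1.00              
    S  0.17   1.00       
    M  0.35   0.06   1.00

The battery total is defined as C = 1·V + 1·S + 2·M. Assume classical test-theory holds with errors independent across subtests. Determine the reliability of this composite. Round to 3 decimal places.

Var(C) = 1 + 1 + 2² + 2·[0.17 + 2·0.35 + 2·0.06] = 6 + 1.98 = 7.98.
With uncorrelated errors the cross-covariances are all true-score covariance, so they carry over unchanged; only the diagonal terms shrink to ρᵢσᵢ².
True-score variance = [0.69 + 0.91 + 2²·0.95] + 1.98 = 5.4 + 1.98 = 7.38.
Reliability = 7.38 / 7.98 = 0.925.

0.925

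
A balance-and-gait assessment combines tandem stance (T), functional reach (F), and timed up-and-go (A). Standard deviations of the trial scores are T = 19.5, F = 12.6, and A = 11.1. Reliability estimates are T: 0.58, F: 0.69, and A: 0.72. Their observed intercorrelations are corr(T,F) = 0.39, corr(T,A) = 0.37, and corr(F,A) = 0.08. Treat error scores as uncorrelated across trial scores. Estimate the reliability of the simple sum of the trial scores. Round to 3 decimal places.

0.765

Var(T+F+A) = 19.5² + 12.6² + 11.1² + 2·[19.5·12.6·0.39 + 19.5·11.1·0.37 + 12.6·11.1·0.08] = 662.22 + 374.197 = 1036.42.
Under uncorrelated errors the observed covariances equal the true-score covariances, so only the own-variance terms attenuate.
True-score variance = [19.5²·0.58 + 12.6²·0.69 + 11.1²·0.72] + 374.197 = 418.801 + 374.197 = 792.997.
Reliability = 792.997 / 1036.42 = 0.765.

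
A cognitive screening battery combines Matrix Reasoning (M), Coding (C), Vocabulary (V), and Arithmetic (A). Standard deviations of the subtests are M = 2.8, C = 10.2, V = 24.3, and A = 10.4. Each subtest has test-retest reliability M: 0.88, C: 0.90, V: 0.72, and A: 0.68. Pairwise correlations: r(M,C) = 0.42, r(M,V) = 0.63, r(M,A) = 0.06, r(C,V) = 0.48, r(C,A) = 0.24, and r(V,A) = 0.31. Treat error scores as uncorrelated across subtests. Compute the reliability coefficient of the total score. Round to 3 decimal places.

Var(M+C+V+A) = 2.8² + 10.2² + 24.3² + 10.4² + 2·[2.8·10.2·0.42 + 2.8·24.3·0.63 + 2.8·10.4·0.06 + 10.2·24.3·0.48 + 10.2·10.4·0.24 + 24.3·10.4·0.31] = 810.53 + 558.766 = 1369.3.
Because errors are independent across components, Cov(Tᵢ,Tⱼ) = Cov(Xᵢ,Xⱼ); the off-diagonal part of the true-score variance is the same as above.
True-score variance = [2.8²·0.88 + 10.2²·0.90 + 24.3²·0.72 + 10.4²·0.68] + 558.766 = 599.237 + 558.766 = 1158.
Reliability = 1158 / 1369.3 = 0.846.

0.846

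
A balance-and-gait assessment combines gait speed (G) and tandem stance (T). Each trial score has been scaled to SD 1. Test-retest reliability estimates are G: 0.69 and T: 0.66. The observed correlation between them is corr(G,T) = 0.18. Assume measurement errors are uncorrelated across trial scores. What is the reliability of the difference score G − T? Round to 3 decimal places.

0.604

Var(G−T) = 1 + 1 − 2·0.18 = 2 − 0.36 = 1.64.
With uncorrelated errors the cross-covariances are all true-score covariance, so they carry over unchanged; only the diagonal terms shrink to ρᵢσᵢ².
True-score variance = [0.69 + 0.66] − 0.36 = 1.35 − 0.36 = 0.99.
Reliability = 0.99 / 1.64 = 0.604.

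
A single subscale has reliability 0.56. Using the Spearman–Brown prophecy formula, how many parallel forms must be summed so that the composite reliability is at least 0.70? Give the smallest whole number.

2

k ≥ ρ*(1−ρ₁)/(ρ₁(1−ρ*)) = 0.70·0.44 / (0.56·0.30) = 1.833.
Smallest integer k = 2.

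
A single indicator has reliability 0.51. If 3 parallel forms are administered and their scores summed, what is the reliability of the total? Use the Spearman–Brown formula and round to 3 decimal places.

0.757

ρ_k = kρ / (1 + (k−1)ρ) = 3·0.51 / (1 + 2·0.51) = 1.530 / 2.020 = 0.757.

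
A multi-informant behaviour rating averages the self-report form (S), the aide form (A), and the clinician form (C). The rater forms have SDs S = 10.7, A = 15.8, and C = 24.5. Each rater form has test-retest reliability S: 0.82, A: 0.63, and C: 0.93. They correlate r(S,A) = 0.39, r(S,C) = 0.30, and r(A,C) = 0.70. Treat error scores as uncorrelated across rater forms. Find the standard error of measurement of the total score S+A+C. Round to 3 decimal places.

Var(total) = 964.38 + 831.097 = 1795.48.
True-score variance = 809.388 + 831.097 = 1640.48, so reliability = 0.9137.
Error variance = 1795.48 − 1640.48 = 154.992; SEM = √154.992 = 12.450.

12.450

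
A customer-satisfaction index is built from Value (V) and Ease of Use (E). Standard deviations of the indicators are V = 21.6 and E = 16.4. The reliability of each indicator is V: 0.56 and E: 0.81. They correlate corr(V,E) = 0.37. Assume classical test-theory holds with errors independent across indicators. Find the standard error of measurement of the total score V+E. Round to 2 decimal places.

16.01

Var(total) = 735.52 + 262.138 = 997.658.
True-score variance = 479.131 + 262.138 = 741.269, so reliability = 0.7430.
Error variance = 997.658 − 741.269 = 256.389; SEM = √256.389 = 16.01.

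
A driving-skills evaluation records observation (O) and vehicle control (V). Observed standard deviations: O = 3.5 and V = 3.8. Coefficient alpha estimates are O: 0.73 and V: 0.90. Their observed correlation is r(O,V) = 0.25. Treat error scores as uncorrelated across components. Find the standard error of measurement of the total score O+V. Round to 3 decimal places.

2.180

Var(total) = 26.69 + 6.65 = 33.34.
True-score variance = 21.9385 + 6.65 = 28.5885, so reliability = 0.8575.
Error variance = 33.34 − 28.5885 = 4.7515; SEM = √4.7515 = 2.180.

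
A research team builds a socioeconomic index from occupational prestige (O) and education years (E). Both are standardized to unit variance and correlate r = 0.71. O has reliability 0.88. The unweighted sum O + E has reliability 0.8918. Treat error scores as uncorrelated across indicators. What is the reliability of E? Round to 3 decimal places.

0.750

Var(O+E) = 2 + 2·0.71 = 3.420.
True-score variance = ρ_O + ρ_E + 2·0.71, so 0.8918 = (0.88 + ρ_E + 1.42) / 3.420.
ρ_E = 0.8918·3.420 − 0.88 − 1.42 = 0.750.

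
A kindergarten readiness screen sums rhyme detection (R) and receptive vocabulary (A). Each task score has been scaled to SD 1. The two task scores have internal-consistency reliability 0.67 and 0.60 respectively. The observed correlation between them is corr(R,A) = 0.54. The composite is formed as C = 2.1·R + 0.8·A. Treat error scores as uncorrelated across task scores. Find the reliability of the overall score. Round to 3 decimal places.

0.751

Var(C) = 2.1² + 0.8² + 2·[1.68·0.54] = 5.05 + 1.8144 = 6.8644.
With uncorrelated errors the cross-covariances are all true-score covariance, so they carry over unchanged; only the diagonal terms shrink to ρᵢσᵢ².
True-score variance = [2.1²·0.67 + 0.8²·0.60] + 1.8144 = 3.3387 + 1.8144 = 5.1531.
Reliability = 5.1531 / 6.8644 = 0.751.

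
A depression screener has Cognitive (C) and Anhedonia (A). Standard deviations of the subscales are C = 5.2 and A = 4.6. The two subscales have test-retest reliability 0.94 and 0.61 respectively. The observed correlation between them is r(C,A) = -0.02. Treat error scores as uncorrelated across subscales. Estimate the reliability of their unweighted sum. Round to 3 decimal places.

Var(C+A) = 5.2² + 4.6² + 2·[5.2·4.6·(-0.02)] = 48.2 − 0.9568 = 47.2432.
With uncorrelated errors the cross-covariances are all true-score covariance, so they carry over unchanged; only the diagonal terms shrink to ρᵢσᵢ².
True-score variance = [5.2²·0.94 + 4.6²·0.61] − 0.9568 = 38.3252 − 0.9568 = 37.3684.
Reliability = 37.3684 / 47.2432 = 0.791.

0.791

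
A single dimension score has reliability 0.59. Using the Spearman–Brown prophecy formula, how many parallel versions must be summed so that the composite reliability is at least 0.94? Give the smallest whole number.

11

k ≥ ρ*(1−ρ₁)/(ρ₁(1−ρ*)) = 0.94·0.41 / (0.59·0.06) = 10.887.
Smallest integer k = 11.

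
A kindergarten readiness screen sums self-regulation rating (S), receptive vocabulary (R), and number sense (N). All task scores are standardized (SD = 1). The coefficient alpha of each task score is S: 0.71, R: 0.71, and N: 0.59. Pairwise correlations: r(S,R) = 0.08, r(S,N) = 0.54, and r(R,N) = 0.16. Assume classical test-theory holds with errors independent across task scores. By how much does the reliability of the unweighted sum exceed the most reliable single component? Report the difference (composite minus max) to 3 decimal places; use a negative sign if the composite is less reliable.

0.073

Var(sum) = 3 + 1.56 = 4.56; true-score variance = 2.01 + 1.56 = 3.57; composite reliability = 0.7829.
Max component reliability = 0.7100.
Difference = 0.7829 − 0.7100 = 0.073.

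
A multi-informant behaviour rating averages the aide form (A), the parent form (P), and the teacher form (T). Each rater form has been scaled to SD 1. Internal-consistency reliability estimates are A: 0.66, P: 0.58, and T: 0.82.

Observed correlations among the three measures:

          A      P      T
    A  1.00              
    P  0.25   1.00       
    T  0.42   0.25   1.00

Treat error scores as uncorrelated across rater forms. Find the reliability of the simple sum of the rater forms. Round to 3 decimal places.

Var(A+P+T) = 3 + 2·[0.25 + 0.42 + 0.25] = 3 + 1.84 = 4.84.
Under uncorrelated errors the observed covariances equal the true-score covariances, so only the own-variance terms attenuate.
True-score variance = [0.66 + 0.58 + 0.82] + 1.84 = 2.06 + 1.84 = 3.9.
Reliability = 3.9 / 4.84 = 0.806.

0.806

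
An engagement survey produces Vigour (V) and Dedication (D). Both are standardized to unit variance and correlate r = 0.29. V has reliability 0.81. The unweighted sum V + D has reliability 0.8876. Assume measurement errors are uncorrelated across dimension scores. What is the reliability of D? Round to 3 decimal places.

0.900

Var(V+D) = 2 + 2·0.29 = 2.580.
True-score variance = ρ_V + ρ_D + 2·0.29, so 0.8876 = (0.81 + ρ_D + 0.58) / 2.580.
ρ_D = 0.8876·2.580 − 0.81 − 0.58 = 0.900.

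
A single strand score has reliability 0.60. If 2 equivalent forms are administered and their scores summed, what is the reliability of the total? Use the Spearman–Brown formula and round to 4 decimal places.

0.7500

ρ_k = kρ / (1 + (k−1)ρ) = 2·0.60 / (1 + 1·0.60) = 1.200 / 1.600 = 0.7500.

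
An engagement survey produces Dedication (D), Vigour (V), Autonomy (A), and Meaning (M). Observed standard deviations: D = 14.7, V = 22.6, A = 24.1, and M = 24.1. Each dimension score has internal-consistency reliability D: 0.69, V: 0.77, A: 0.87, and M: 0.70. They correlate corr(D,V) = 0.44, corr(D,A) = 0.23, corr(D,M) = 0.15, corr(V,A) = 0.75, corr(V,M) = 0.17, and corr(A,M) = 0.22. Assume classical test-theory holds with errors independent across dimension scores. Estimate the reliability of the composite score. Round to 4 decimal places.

0.8829

Var(D+V+A+M) = 14.7² + 22.6² + 24.1² + 24.1² + 2·[14.7·22.6·0.44 + 14.7·24.1·0.23 + 14.7·24.1·0.15 + 22.6·24.1·0.75 + 22.6·24.1·0.17 + 24.1·24.1·0.22] = 1888.47 + 1819.33 = 3707.8.
Because errors are independent across components, Cov(Tᵢ,Tⱼ) = Cov(Xᵢ,Xⱼ); the off-diagonal part of the true-score variance is the same as above.
True-score variance = [14.7²·0.69 + 22.6²·0.77 + 24.1²·0.87 + 24.1²·0.70] + 1819.33 = 1454.26 + 1819.33 = 3273.59.
Reliability = 3273.59 / 3707.8 = 0.8829.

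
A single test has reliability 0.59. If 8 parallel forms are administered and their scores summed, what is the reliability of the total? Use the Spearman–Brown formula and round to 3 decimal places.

0.920

ρ_k = kρ / (1 + (k−1)ρ) = 8·0.59 / (1 + 7·0.59) = 4.720 / 5.130 = 0.920.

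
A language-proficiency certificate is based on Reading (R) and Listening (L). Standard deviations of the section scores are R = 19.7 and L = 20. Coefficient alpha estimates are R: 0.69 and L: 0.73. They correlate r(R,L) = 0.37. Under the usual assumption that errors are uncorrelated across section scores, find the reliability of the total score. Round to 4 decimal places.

Var(R+L) = 19.7² + 20² + 2·[19.7·20·0.37] = 788.09 + 291.56 = 1079.65.
Under uncorrelated errors the observed covariances equal the true-score covariances, so only the own-variance terms attenuate.
True-score variance = [19.7²·0.69 + 20²·0.73] + 291.56 = 559.782 + 291.56 = 851.342.
Reliability = 851.342 / 1079.65 = 0.7885.

0.7885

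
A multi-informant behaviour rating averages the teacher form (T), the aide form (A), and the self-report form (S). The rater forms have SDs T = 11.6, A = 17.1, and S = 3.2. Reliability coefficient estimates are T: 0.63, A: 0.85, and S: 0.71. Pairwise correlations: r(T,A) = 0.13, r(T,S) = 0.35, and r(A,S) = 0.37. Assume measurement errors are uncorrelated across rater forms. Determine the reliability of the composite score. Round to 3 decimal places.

0.826

Var(T+A+S) = 11.6² + 17.1² + 3.2² + 2·[11.6·17.1·0.13 + 11.6·3.2·0.35 + 17.1·3.2·0.37] = 437.21 + 118.05 = 555.26.
With uncorrelated errors the cross-covariances are all true-score covariance, so they carry over unchanged; only the diagonal terms shrink to ρᵢσᵢ².
True-score variance = [11.6²·0.63 + 17.1²·0.85 + 3.2²·0.71] + 118.05 = 340.592 + 118.05 = 458.642.
Reliability = 458.642 / 555.26 = 0.826.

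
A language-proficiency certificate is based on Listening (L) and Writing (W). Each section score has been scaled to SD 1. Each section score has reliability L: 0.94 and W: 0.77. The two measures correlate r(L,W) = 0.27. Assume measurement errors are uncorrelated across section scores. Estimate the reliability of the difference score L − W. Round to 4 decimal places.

0.8014

Var(L−W) = 1 + 1 − 2·0.27 = 2 − 0.54 = 1.46.
Under uncorrelated errors the observed covariances equal the true-score covariances, so only the own-variance terms attenuate.
True-score variance = [0.94 + 0.77] − 0.54 = 1.71 − 0.54 = 1.17.
Reliability = 1.17 / 1.46 = 0.8014.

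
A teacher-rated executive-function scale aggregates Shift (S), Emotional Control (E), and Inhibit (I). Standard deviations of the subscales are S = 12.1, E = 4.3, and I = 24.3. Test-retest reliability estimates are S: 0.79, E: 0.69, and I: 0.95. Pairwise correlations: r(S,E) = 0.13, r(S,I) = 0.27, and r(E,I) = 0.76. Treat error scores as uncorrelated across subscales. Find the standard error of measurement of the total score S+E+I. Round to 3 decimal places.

Var(total) = 755.39 + 331.129 = 1086.52.
True-score variance = 689.388 + 331.129 = 1020.52, so reliability = 0.9393.
Error variance = 1086.52 − 1020.52 = 66.0025; SEM = √66.0025 = 8.124.

8.124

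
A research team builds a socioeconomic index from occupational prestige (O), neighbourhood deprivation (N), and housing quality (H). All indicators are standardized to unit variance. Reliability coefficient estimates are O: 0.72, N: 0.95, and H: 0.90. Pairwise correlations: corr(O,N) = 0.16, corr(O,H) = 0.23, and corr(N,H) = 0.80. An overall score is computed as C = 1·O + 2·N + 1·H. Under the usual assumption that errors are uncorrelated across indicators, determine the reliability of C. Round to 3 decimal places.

0.944

Var(C) = 1 + 2² + 1 + 2·[2·0.16 + 0.23 + 2·0.80] = 6 + 4.3 = 10.3.
Because errors are independent across components, Cov(Tᵢ,Tⱼ) = Cov(Xᵢ,Xⱼ); the off-diagonal part of the true-score variance is the same as above.
True-score variance = [0.72 + 2²·0.95 + 0.90] + 4.3 = 5.42 + 4.3 = 9.72.
Reliability = 9.72 / 10.3 = 0.944.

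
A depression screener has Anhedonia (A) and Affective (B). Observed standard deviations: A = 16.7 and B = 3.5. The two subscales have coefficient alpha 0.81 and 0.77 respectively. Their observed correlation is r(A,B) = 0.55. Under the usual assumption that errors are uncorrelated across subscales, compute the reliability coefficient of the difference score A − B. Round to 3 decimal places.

0.754

Var(A−B) = 16.7² + 3.5² − 2·16.7·3.5·0.55 = 291.14 − 64.295 = 226.845.
Under uncorrelated errors the observed covariances equal the true-score covariances, so only the own-variance terms attenuate.
True-score variance = [16.7²·0.81 + 3.5²·0.77] − 64.295 = 235.333 − 64.295 = 171.038.
Reliability = 171.038 / 226.845 = 0.754.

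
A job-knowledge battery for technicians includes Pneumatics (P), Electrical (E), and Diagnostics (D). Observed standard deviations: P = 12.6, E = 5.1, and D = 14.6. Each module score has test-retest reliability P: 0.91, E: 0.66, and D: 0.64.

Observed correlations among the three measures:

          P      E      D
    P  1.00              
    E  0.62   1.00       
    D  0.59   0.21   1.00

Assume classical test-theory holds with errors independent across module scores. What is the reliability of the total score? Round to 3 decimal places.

Var(P+E+D) = 12.6² + 5.1² + 14.6² + 2·[12.6·5.1·0.62 + 12.6·14.6·0.59 + 5.1·14.6·0.21] = 397.93 + 328.028 = 725.958.
Because errors are independent across components, Cov(Tᵢ,Tⱼ) = Cov(Xᵢ,Xⱼ); the off-diagonal part of the true-score variance is the same as above.
True-score variance = [12.6²·0.91 + 5.1²·0.66 + 14.6²·0.64] + 328.028 = 298.061 + 328.028 = 626.089.
Reliability = 626.089 / 725.958 = 0.862.

0.862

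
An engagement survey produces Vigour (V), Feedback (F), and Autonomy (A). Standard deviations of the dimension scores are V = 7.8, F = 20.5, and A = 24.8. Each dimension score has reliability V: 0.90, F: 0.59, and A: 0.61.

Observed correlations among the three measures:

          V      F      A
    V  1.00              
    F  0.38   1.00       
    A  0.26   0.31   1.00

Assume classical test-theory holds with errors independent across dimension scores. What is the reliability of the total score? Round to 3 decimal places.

Var(V+F+A) = 7.8² + 20.5² + 24.8² + 2·[7.8·20.5·0.38 + 7.8·24.8·0.26 + 20.5·24.8·0.31] = 1096.13 + 537.321 = 1633.45.
Because errors are independent across components, Cov(Tᵢ,Tⱼ) = Cov(Xᵢ,Xⱼ); the off-diagonal part of the true-score variance is the same as above.
True-score variance = [7.8²·0.90 + 20.5²·0.59 + 24.8²·0.61] + 537.321 = 677.878 + 537.321 = 1215.2.
Reliability = 1215.2 / 1633.45 = 0.744.

0.744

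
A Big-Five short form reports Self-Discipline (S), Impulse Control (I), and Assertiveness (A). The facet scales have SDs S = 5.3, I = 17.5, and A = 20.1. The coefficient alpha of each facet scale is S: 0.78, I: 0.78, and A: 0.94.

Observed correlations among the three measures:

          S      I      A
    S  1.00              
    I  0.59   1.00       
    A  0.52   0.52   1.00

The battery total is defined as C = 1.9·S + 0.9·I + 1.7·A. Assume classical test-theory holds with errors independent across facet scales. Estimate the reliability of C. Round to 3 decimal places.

Var(C) = 1.9²·5.3² + 0.9²·17.5² + 1.7²·20.1² + 2·[1.71·5.3·17.5·0.59 + 3.23·5.3·20.1·0.52 + 1.53·17.5·20.1·0.52] = 1517.06 + 1104.71 = 2621.77.
With uncorrelated errors the cross-covariances are all true-score covariance, so they carry over unchanged; only the diagonal terms shrink to ρᵢσᵢ².
True-score variance = [1.9²·5.3²·0.78 + 0.9²·17.5²·0.78 + 1.7²·20.1²·0.94] + 1104.71 = 1370.12 + 1104.71 = 2474.83.
Reliability = 2474.83 / 2621.77 = 0.944.

0.944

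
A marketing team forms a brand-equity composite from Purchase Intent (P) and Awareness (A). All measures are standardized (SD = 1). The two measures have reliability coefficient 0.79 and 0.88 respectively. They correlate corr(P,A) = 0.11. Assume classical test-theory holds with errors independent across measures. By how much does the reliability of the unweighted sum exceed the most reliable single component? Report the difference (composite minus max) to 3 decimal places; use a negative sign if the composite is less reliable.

Var(sum) = 2 + 0.22 = 2.22; true-score variance = 1.67 + 0.22 = 1.89; composite reliability = 0.8514.
Max component reliability = 0.8800.
Difference = 0.8514 − 0.8800 = -0.029.

-0.029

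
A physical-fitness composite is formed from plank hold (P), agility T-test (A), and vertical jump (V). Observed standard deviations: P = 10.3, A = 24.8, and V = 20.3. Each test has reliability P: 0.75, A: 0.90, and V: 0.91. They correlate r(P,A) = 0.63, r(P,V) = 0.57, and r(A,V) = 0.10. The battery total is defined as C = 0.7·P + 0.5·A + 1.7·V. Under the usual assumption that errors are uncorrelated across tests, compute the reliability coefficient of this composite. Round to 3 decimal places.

Var(C) = 0.7²·10.3² + 0.5²·24.8² + 1.7²·20.3² + 2·[0.35·10.3·24.8·0.63 + 1.19·10.3·20.3·0.57 + 0.85·24.8·20.3·0.10] = 1396.68 + 481.885 = 1878.57.
Under uncorrelated errors the observed covariances equal the true-score covariances, so only the own-variance terms attenuate.
True-score variance = [0.7²·10.3²·0.75 + 0.5²·24.8²·0.90 + 1.7²·20.3²·0.91] + 481.885 = 1261.13 + 481.885 = 1743.01.
Reliability = 1743.01 / 1878.57 = 0.928.

0.928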